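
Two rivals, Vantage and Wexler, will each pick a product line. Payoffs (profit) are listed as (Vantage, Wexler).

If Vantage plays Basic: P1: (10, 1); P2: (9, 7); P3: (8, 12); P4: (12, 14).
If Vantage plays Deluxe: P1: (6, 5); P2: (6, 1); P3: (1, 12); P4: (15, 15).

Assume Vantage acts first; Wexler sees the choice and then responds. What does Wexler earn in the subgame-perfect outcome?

Solve by backward induction (Vantage leads).
- Basic: BR = P4, leader payoff 12.
- Deluxe: BR = P4, leader payoff 15.
Among 12, 15, the best is 15 at Deluxe. Subgame-perfect outcome: (Deluxe, P4) with payoffs (15, 15).

15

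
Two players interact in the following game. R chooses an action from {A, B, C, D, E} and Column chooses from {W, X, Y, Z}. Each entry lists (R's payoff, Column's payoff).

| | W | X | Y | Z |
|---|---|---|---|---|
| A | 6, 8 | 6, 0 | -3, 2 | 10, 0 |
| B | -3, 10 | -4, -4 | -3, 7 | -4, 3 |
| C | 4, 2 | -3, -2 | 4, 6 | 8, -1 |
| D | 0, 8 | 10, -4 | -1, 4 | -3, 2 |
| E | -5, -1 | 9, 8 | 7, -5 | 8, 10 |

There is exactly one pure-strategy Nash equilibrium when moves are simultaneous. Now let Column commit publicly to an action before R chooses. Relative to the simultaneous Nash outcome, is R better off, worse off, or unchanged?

Work backward from R's decision.
- W → R plays A (best of 6, -3, 4, 0, -5); Column gets 8.
- X → R plays D (best of 6, -4, -3, 10, 9); Column gets -4.
- Y → R plays E (best of -3, -3, 4, -1, 7); Column gets -5.
- Z → R plays A (best of 10, -4, 8, -3, 8); Column gets 0.
Maximizing over 8, -4, -5, 0, Column chooses W. Subgame-perfect outcome: (A, W) with payoffs (6, 8).
For the simultaneous game, intersect best replies.
R's best replies: W→A; X→D; Y→E; Z→A.
Column's best replies: A→W; B→W; C→Y; D→W; E→Z.
Only (A, W) has each player best-responding; Nash payoffs (6, 8).
R earns 6 sequentially versus 6 at the Nash outcome: unchanged.

unchanged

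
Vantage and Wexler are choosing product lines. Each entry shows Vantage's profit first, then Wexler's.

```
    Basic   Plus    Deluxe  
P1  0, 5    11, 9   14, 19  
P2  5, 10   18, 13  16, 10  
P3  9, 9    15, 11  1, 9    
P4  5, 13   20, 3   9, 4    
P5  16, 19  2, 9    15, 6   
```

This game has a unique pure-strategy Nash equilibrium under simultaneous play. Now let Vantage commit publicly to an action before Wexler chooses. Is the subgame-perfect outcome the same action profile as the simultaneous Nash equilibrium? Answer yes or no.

no

Wexler best-responds to each possible Vantage move:
- P1: BR = Deluxe, leader payoff 14.
- P2: BR = Plus, leader payoff 18.
- P3: BR = Plus, leader payoff 15.
- P4: BR = Basic, leader payoff 5.
- P5: BR = Basic, leader payoff 16.
Among 14, 18, 15, 5, 16, the best is 18 at P2. Subgame-perfect outcome: (P2, Plus) with payoffs (18, 13).
Under simultaneous play:
Vantage's best replies: Basic→P5; Plus→P4; Deluxe→P2.
Wexler's best replies: P1→Deluxe; P2→Plus; P3→Plus; P4→Basic; P5→Basic.
The unique mutual best reply is (P5, Basic), giving (16, 19).
Sequential outcome (P2, Plus) differs from the Nash profile (P5, Basic).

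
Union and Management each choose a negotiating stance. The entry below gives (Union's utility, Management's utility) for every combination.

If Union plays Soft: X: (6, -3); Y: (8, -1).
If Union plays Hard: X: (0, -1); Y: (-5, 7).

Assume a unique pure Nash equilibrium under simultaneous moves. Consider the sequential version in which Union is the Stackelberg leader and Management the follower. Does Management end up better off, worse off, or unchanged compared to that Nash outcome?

unchanged

Management best-responds to each possible Union move:
- Soft: BR = Y, leader payoff 8.
- Hard: BR = Y, leader payoff -5.
Maximizing over 8, -5, Union chooses Soft. Subgame-perfect outcome: (Soft, Y) with payoffs (8, -1).
Now find the simultaneous Nash equilibrium.
Union's best replies: X→Soft; Y→Soft.
Management's best replies: Soft→Y; Hard→Y.
The unique mutual best reply is (Soft, Y), giving (8, -1).
Management earns -1 sequentially versus -1 at the Nash outcome: unchanged.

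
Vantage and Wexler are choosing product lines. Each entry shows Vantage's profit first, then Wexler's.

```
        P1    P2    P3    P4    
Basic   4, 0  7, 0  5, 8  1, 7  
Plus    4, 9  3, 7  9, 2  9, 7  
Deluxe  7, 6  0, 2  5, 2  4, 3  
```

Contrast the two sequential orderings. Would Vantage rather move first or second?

If Vantage leads: Wexler's best replies are Basic→P3, Plus→P1, Deluxe→P1; Vantage's induced payoffs 5, 4, 7; outcome (Deluxe, P1), payoffs (7, 6).
If Wexler leads: Vantage's best replies are P1→Deluxe, P2→Basic, P3→Plus, P4→Plus; Wexler's induced payoffs 6, 0, 2, 7; outcome (Plus, P4), payoffs (9, 7).
Vantage gets 7 moving first and 9 moving second, so Vantage prefers to move second.

second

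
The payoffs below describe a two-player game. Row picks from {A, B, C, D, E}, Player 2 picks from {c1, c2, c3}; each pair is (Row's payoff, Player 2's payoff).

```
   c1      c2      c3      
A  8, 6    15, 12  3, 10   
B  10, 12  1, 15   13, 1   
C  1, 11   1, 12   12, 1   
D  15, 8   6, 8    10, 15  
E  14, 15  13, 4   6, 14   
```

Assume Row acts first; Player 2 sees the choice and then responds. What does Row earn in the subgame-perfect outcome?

15

Player 2 best-responds to each possible Row move:
- A: Player 2 compares 6, 12, 10 and picks c2; Row would get 15.
- B: Player 2 compares 12, 15, 1 and picks c2; Row would get 1.
- C: Player 2 compares 11, 12, 1 and picks c2; Row would get 1.
- D: Player 2 compares 8, 8, 15 and picks c3; Row would get 10.
- E: Player 2 compares 15, 4, 14 and picks c1; Row would get 14.
Row's induced payoffs are 15, 1, 1, 10, 14, so Row commits to A. Subgame-perfect outcome: (A, c2) with payoffs (15, 12).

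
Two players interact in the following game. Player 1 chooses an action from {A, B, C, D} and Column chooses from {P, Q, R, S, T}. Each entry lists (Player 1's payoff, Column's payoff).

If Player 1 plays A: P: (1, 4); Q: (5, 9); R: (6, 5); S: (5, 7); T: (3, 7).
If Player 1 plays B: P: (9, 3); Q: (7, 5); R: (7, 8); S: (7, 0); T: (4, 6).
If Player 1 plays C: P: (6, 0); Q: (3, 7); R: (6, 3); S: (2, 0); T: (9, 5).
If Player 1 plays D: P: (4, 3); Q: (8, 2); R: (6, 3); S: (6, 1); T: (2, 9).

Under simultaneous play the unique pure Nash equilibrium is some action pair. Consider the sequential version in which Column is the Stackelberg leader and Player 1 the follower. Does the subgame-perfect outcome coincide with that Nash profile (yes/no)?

yes

Backward induction with Column moving first.
- P: Player 1 compares 1, 9, 6, 4 and picks B; Column would get 3.
- Q: Player 1 compares 5, 7, 3, 8 and picks D; Column would get 2.
- R: Player 1 compares 6, 7, 6, 6 and picks B; Column would get 8.
- S: Player 1 compares 5, 7, 2, 6 and picks B; Column would get 0.
- T: Player 1 compares 3, 4, 9, 2 and picks C; Column would get 5.
Maximizing over 3, 2, 8, 0, 5, Column chooses R. Subgame-perfect outcome: (B, R) with payoffs (7, 8).
Under simultaneous play:
Player 1's best replies: P→B; Q→D; R→B; S→B; T→C.
Column's best replies: A→Q; B→R; C→Q; D→T.
The unique mutual best reply is (B, R), giving (7, 8).
Sequential outcome (B, R) coincides with the Nash profile (B, R).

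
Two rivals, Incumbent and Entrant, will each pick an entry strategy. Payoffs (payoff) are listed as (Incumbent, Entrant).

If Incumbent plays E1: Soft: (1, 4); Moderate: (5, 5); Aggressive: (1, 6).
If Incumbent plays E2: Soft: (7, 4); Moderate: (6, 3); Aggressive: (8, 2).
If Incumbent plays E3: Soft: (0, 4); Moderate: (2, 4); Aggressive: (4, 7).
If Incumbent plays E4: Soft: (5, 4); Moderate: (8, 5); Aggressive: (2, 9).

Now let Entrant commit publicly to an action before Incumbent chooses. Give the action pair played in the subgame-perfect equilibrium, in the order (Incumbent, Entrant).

Incumbent best-responds to each possible Entrant move:
- Soft: Incumbent compares 1, 7, 0, 5 and picks E2; Entrant would get 4.
- Moderate: Incumbent compares 5, 6, 2, 8 and picks E4; Entrant would get 5.
- Aggressive: Incumbent compares 1, 8, 4, 2 and picks E2; Entrant would get 2.
Maximizing over 4, 5, 2, Entrant chooses Moderate. Subgame-perfect outcome: (E4, Moderate) with payoffs (8, 5).

(E4, Moderate)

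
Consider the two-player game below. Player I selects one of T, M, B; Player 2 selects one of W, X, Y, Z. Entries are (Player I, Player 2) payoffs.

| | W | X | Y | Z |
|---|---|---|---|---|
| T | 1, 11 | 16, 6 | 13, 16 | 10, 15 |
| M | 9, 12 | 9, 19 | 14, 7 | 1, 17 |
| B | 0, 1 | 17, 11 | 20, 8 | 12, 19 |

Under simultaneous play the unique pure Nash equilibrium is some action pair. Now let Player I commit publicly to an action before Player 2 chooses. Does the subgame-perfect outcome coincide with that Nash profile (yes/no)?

no

Player 2 best-responds to each possible Player I move:
- T: Player 2 compares 11, 6, 16, 15 and picks Y; Player I would get 13.
- M: Player 2 compares 12, 19, 7, 17 and picks X; Player I would get 9.
- B: Player 2 compares 1, 11, 8, 19 and picks Z; Player I would get 12.
Maximizing over 13, 9, 12, Player I chooses T. Subgame-perfect outcome: (T, Y) with payoffs (13, 16).
Now find the simultaneous Nash equilibrium.
Player I's best replies: W→M; X→B; Y→B; Z→B.
Player 2's best replies: T→Y; M→X; B→Z.
Only (B, Z) has each player best-responding; Nash payoffs (12, 19).
Sequential outcome (T, Y) differs from the Nash profile (B, Z).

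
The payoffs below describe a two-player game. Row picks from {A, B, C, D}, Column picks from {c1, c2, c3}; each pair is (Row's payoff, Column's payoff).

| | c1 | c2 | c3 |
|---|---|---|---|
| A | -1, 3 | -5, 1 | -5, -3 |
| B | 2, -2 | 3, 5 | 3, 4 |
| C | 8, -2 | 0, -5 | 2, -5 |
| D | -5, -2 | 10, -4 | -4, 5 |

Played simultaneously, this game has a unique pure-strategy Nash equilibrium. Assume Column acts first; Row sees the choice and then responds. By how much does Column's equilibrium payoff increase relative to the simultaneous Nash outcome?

Solve by backward induction (Column leads).
- c1: BR = C, leader payoff -2.
- c2: BR = D, leader payoff -4.
- c3: BR = B, leader payoff 4.
Column's induced payoffs are -2, -4, 4, so Column commits to c3. Subgame-perfect outcome: (B, c3) with payoffs (3, 4).
For the simultaneous game, intersect best replies.
Row's best replies: c1→C; c2→D; c3→B.
Column's best replies: A→c1; B→c2; C→c1; D→c3.
Only (C, c1) has each player best-responding; Nash payoffs (8, -2).
Column's commitment gain: 4 − -2 = 6.

6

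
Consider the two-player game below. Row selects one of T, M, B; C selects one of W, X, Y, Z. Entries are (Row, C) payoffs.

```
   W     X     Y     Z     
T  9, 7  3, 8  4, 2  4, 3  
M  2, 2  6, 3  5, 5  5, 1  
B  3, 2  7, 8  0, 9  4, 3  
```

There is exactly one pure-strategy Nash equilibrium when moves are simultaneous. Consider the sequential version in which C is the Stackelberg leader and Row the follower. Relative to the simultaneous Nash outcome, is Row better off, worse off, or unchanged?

better off

Work backward from Row's decision.
- W: Row compares 9, 2, 3 and picks T; C would get 7.
- X: Row compares 3, 6, 7 and picks B; C would get 8.
- Y: Row compares 4, 5, 0 and picks M; C would get 5.
- Z: Row compares 4, 5, 4 and picks M; C would get 1.
Among 7, 8, 5, 1, the best is 8 at X. Subgame-perfect outcome: (B, X) with payoffs (7, 8).
For the simultaneous game, intersect best replies.
Row's best replies: W→T; X→B; Y→M; Z→M.
C's best replies: T→X; M→Y; B→Y.
Only (M, Y) has each player best-responding; Nash payoffs (5, 5).
Row earns 7 sequentially versus 5 at the Nash outcome: better off.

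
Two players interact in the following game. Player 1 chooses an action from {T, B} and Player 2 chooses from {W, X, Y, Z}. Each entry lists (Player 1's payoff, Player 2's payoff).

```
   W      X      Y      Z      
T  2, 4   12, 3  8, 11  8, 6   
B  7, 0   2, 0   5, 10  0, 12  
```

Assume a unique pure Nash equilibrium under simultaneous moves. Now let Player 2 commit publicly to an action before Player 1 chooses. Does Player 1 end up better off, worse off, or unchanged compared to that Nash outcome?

Backward induction with Player 2 moving first.
- W → Player 1 plays B (best of 2, 7); Player 2 gets 0.
- X → Player 1 plays T (best of 12, 2); Player 2 gets 3.
- Y → Player 1 plays T (best of 8, 5); Player 2 gets 11.
- Z → Player 1 plays T (best of 8, 0); Player 2 gets 6.
Player 2's induced payoffs are 0, 3, 11, 6, so Player 2 commits to Y. Subgame-perfect outcome: (T, Y) with payoffs (8, 11).
Now find the simultaneous Nash equilibrium.
Player 1's best replies: W→B; X→T; Y→T; Z→T.
Player 2's best replies: T→Y; B→Z.
The unique mutual best reply is (T, Y), giving (8, 11).
Player 1 earns 8 sequentially versus 8 at the Nash outcome: unchanged.

unchanged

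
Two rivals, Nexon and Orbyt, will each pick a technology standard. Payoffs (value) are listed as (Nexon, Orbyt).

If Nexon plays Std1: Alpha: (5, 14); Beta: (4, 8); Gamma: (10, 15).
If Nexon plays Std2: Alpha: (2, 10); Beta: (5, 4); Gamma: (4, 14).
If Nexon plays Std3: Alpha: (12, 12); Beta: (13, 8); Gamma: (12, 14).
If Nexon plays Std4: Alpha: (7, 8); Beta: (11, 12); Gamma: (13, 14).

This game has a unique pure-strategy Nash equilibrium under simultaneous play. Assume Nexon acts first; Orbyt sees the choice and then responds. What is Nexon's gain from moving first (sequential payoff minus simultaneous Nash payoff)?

0

Orbyt best-responds to each possible Nexon move:
- Std1: Orbyt compares 14, 8, 15 and picks Gamma; Nexon would get 10.
- Std2: Orbyt compares 10, 4, 14 and picks Gamma; Nexon would get 4.
- Std3: Orbyt compares 12, 8, 14 and picks Gamma; Nexon would get 12.
- Std4: Orbyt compares 8, 12, 14 and picks Gamma; Nexon would get 13.
Among 10, 4, 12, 13, the best is 13 at Std4. Subgame-perfect outcome: (Std4, Gamma) with payoffs (13, 14).
Now find the simultaneous Nash equilibrium.
Nexon's best replies: Alpha→Std3; Beta→Std3; Gamma→Std4.
Orbyt's best replies: Std1→Gamma; Std2→Gamma; Std3→Gamma; Std4→Gamma.
The unique mutual best reply is (Std4, Gamma), giving (13, 14).
Nexon's commitment gain: 13 − 13 = 0.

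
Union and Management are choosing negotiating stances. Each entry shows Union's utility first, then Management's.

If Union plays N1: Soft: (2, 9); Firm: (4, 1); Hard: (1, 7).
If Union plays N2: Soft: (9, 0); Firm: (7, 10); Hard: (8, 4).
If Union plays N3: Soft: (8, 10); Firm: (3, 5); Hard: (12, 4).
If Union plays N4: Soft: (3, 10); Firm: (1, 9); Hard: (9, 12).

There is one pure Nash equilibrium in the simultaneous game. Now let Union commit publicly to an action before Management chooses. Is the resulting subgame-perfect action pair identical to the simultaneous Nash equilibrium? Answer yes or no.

Management best-responds to each possible Union move:
- N1 → Management plays Soft (best of 9, 1, 7); Union gets 2.
- N2 → Management plays Firm (best of 0, 10, 4); Union gets 7.
- N3 → Management plays Soft (best of 10, 5, 4); Union gets 8.
- N4 → Management plays Hard (best of 10, 9, 12); Union gets 9.
Union's induced payoffs are 2, 7, 8, 9, so Union commits to N4. Subgame-perfect outcome: (N4, Hard) with payoffs (9, 12).
Now find the simultaneous Nash equilibrium.
Union's best replies: Soft→N2; Firm→N2; Hard→N3.
Management's best replies: N1→Soft; N2→Firm; N3→Soft; N4→Hard.
Only (N2, Firm) has each player best-responding; Nash payoffs (7, 10).
Sequential outcome (N4, Hard) differs from the Nash profile (N2, Firm).

no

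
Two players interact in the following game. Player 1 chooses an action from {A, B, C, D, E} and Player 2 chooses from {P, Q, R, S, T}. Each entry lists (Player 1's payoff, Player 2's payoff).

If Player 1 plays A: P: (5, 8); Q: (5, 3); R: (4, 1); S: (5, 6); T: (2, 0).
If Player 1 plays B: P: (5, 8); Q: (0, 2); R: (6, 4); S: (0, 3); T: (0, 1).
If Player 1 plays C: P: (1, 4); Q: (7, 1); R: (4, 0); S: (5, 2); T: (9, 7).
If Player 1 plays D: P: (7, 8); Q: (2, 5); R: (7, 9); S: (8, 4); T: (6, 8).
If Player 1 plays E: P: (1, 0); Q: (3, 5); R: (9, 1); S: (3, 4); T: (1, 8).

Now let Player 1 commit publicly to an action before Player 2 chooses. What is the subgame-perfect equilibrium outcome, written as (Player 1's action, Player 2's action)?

Work backward from Player 2's decision.
- A: BR = P, leader payoff 5.
- B: BR = P, leader payoff 5.
- C: BR = T, leader payoff 9.
- D: BR = R, leader payoff 7.
- E: BR = T, leader payoff 1.
Player 1's induced payoffs are 5, 5, 9, 7, 1, so Player 1 commits to C. Subgame-perfect outcome: (C, T) with payoffs (9, 7).

(C, T)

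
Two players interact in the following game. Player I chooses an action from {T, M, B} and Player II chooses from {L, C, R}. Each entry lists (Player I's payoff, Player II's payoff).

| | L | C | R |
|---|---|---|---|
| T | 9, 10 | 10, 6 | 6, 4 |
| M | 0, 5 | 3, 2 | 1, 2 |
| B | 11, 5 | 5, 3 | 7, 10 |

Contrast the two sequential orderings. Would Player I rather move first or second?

If Player I leads: Player II's best replies are T→L, M→L, B→R; Player I's induced payoffs 9, 0, 7; outcome (T, L), payoffs (9, 10).
If Player II leads: Player I's best replies are L→B, C→T, R→B; Player II's induced payoffs 5, 6, 10; outcome (B, R), payoffs (7, 10).
Player I gets 9 moving first and 7 moving second, so Player I prefers to move first.

first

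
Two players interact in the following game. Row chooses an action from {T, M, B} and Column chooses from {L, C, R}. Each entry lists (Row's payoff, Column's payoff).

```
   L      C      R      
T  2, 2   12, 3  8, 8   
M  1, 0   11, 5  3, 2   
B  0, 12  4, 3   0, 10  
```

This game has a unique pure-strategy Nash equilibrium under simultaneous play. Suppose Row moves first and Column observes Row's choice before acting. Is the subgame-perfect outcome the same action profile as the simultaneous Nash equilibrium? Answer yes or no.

Solve by backward induction (Row leads).
- T: BR = R, leader payoff 8.
- M: BR = C, leader payoff 11.
- B: BR = L, leader payoff 0.
Maximizing over 8, 11, 0, Row chooses M. Subgame-perfect outcome: (M, C) with payoffs (11, 5).
Under simultaneous play:
Row's best replies: L→T; C→T; R→T.
Column's best replies: T→R; M→C; B→L.
The unique mutual best reply is (T, R), giving (8, 8).
Sequential outcome (M, C) differs from the Nash profile (T, R).

no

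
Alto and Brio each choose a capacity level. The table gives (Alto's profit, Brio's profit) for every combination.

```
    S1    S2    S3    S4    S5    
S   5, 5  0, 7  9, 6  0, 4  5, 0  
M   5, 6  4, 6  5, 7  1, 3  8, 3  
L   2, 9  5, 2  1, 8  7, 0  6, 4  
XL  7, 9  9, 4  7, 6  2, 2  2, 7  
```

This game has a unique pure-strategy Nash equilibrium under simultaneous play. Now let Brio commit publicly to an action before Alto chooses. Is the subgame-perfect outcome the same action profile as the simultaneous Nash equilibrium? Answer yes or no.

Backward induction with Brio moving first.
- S1: Alto compares 5, 5, 2, 7 and picks XL; Brio would get 9.
- S2: Alto compares 0, 4, 5, 9 and picks XL; Brio would get 4.
- S3: Alto compares 9, 5, 1, 7 and picks S; Brio would get 6.
- S4: Alto compares 0, 1, 7, 2 and picks L; Brio would get 0.
- S5: Alto compares 5, 8, 6, 2 and picks M; Brio would get 3.
Among 9, 4, 6, 0, 3, the best is 9 at S1. Subgame-perfect outcome: (XL, S1) with payoffs (7, 9).
For the simultaneous game, intersect best replies.
Alto's best replies: S1→XL; S2→XL; S3→S; S4→L; S5→M.
Brio's best replies: S→S2; M→S3; L→S1; XL→S1.
Only (XL, S1) has each player best-responding; Nash payoffs (7, 9).
Sequential outcome (XL, S1) coincides with the Nash profile (XL, S1).

yes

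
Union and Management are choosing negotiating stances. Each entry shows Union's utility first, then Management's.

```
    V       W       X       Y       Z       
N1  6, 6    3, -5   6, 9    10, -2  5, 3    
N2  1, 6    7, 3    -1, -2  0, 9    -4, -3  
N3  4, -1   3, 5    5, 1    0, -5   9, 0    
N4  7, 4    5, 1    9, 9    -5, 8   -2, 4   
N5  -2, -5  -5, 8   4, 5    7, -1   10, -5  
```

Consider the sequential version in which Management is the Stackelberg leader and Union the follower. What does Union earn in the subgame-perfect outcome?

9

Union best-responds to each possible Management move:
- V → Union plays N4 (best of 6, 1, 4, 7, -2); Management gets 4.
- W → Union plays N2 (best of 3, 7, 3, 5, -5); Management gets 3.
- X → Union plays N4 (best of 6, -1, 5, 9, 4); Management gets 9.
- Y → Union plays N1 (best of 10, 0, 0, -5, 7); Management gets -2.
- Z → Union plays N5 (best of 5, -4, 9, -2, 10); Management gets -5.
Among 4, 3, 9, -2, -5, the best is 9 at X. Subgame-perfect outcome: (N4, X) with payoffs (9, 9).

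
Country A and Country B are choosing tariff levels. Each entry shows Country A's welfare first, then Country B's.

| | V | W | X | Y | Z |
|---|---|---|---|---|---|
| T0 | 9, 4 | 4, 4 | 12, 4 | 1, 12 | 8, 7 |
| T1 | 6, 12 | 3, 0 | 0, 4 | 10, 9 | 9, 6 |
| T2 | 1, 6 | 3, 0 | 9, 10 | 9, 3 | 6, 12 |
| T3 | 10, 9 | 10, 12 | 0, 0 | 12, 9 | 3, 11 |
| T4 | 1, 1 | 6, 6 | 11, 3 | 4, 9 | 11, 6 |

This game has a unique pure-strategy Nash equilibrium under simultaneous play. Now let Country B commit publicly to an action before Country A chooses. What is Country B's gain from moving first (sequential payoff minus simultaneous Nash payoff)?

0

Country A best-responds to each possible Country B move:
- V → Country A plays T3 (best of 9, 6, 1, 10, 1); Country B gets 9.
- W → Country A plays T3 (best of 4, 3, 3, 10, 6); Country B gets 12.
- X → Country A plays T0 (best of 12, 0, 9, 0, 11); Country B gets 4.
- Y → Country A plays T3 (best of 1, 10, 9, 12, 4); Country B gets 9.
- Z → Country A plays T4 (best of 8, 9, 6, 3, 11); Country B gets 6.
Country B's induced payoffs are 9, 12, 4, 9, 6, so Country B commits to W. Subgame-perfect outcome: (T3, W) with payoffs (10, 12).
Now find the simultaneous Nash equilibrium.
Country A's best replies: V→T3; W→T3; X→T0; Y→T3; Z→T4.
Country B's best replies: T0→Y; T1→V; T2→Z; T3→W; T4→Y.
Only (T3, W) has each player best-responding; Nash payoffs (10, 12).
Country B's commitment gain: 12 − 12 = 0.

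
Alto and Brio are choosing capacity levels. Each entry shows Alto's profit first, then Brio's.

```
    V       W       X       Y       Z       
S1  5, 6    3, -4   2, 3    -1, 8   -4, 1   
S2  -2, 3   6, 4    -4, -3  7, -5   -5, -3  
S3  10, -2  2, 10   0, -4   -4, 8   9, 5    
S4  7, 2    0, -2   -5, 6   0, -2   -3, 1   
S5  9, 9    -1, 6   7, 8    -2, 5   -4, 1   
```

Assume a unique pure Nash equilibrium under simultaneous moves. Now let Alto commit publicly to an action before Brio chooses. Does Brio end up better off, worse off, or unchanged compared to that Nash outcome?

Work backward from Brio's decision.
- S1: BR = Y, leader payoff -1.
- S2: BR = W, leader payoff 6.
- S3: BR = W, leader payoff 2.
- S4: BR = X, leader payoff -5.
- S5: BR = V, leader payoff 9.
Among -1, 6, 2, -5, 9, the best is 9 at S5. Subgame-perfect outcome: (S5, V) with payoffs (9, 9).
Under simultaneous play:
Alto's best replies: V→S3; W→S2; X→S5; Y→S2; Z→S3.
Brio's best replies: S1→Y; S2→W; S3→W; S4→X; S5→V.
The unique mutual best reply is (S2, W), giving (6, 4).
Brio earns 9 sequentially versus 4 at the Nash outcome: better off.

better off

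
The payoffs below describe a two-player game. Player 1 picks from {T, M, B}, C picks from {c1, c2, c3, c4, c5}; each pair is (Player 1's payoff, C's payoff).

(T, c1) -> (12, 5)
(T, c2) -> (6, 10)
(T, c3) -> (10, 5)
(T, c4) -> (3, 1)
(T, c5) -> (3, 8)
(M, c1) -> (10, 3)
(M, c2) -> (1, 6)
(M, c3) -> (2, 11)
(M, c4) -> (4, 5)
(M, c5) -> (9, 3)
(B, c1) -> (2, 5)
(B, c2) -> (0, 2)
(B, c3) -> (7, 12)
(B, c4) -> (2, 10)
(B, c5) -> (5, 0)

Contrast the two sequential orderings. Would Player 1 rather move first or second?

If Player 1 leads: C's best replies are T→c2, M→c3, B→c3; Player 1's induced payoffs 6, 2, 7; outcome (B, c3), payoffs (7, 12).
If C leads: Player 1's best replies are c1→T, c2→T, c3→T, c4→M, c5→M; C's induced payoffs 5, 10, 5, 5, 3; outcome (T, c2), payoffs (6, 10).
Player 1 gets 7 moving first and 6 moving second, so Player 1 prefers to move first.

first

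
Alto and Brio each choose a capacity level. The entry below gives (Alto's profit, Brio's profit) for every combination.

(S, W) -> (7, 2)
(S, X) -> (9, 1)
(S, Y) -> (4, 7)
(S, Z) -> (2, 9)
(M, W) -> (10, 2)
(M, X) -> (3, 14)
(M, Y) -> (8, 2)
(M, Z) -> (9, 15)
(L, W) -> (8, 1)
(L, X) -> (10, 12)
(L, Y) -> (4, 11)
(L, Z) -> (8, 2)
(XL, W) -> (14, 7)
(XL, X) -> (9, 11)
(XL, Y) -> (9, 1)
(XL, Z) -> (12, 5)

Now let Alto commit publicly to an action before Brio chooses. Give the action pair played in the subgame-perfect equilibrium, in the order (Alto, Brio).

Backward induction with Alto moving first.
- S: BR = Z, leader payoff 2.
- M: BR = Z, leader payoff 9.
- L: BR = X, leader payoff 10.
- XL: BR = X, leader payoff 9.
Among 2, 9, 10, 9, the best is 10 at L. Subgame-perfect outcome: (L, X) with payoffs (10, 12).

(L, X)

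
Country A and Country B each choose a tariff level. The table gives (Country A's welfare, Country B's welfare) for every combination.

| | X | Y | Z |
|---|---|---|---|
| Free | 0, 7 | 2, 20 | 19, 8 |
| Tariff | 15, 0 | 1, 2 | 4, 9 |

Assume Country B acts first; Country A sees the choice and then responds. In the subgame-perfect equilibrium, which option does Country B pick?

Y

Country A best-responds to each possible Country B move:
- X → Country A plays Tariff (best of 0, 15); Country B gets 0.
- Y → Country A plays Free (best of 2, 1); Country B gets 20.
- Z → Country A plays Free (best of 19, 4); Country B gets 8.
Maximizing over 0, 20, 8, Country B chooses Y. Subgame-perfect outcome: (Free, Y) with payoffs (2, 20).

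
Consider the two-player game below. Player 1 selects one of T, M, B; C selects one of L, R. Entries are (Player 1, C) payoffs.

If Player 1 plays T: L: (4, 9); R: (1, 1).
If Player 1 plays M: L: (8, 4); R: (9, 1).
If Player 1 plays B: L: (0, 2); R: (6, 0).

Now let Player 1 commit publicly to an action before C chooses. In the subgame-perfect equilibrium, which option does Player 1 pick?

Backward induction with Player 1 moving first.
- T: C compares 9, 1 and picks L; Player 1 would get 4.
- M: C compares 4, 1 and picks L; Player 1 would get 8.
- B: C compares 2, 0 and picks L; Player 1 would get 0.
Player 1's induced payoffs are 4, 8, 0, so Player 1 commits to M. Subgame-perfect outcome: (M, L) with payoffs (8, 4).

M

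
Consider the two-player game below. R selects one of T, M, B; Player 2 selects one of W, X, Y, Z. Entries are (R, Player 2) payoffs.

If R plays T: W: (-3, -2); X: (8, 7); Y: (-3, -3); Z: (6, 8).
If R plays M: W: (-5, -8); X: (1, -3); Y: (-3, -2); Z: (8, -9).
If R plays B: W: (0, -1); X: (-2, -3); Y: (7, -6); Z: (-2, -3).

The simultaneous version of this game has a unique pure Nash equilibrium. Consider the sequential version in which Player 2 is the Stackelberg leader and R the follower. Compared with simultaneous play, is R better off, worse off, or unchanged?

R best-responds to each possible Player 2 move:
- W: R compares -3, -5, 0 and picks B; Player 2 would get -1.
- X: R compares 8, 1, -2 and picks T; Player 2 would get 7.
- Y: R compares -3, -3, 7 and picks B; Player 2 would get -6.
- Z: R compares 6, 8, -2 and picks M; Player 2 would get -9.
Among -1, 7, -6, -9, the best is 7 at X. Subgame-perfect outcome: (T, X) with payoffs (8, 7).
Under simultaneous play:
R's best replies: W→B; X→T; Y→B; Z→M.
Player 2's best replies: T→Z; M→Y; B→W.
The unique mutual best reply is (B, W), giving (0, -1).
R earns 8 sequentially versus 0 at the Nash outcome: better off.

better off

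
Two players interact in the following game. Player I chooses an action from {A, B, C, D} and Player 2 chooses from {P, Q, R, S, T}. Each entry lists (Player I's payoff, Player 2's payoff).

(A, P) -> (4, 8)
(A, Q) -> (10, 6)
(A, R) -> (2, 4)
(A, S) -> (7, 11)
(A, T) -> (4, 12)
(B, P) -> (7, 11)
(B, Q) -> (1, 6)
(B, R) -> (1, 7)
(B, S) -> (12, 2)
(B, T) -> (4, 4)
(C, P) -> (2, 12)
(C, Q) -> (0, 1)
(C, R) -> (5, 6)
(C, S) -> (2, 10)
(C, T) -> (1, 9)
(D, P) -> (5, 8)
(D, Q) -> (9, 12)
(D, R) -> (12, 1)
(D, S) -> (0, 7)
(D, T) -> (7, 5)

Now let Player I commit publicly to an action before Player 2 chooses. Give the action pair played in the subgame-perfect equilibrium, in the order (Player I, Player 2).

Work backward from Player 2's decision.
- A: Player 2 compares 8, 6, 4, 11, 12 and picks T; Player I would get 4.
- B: Player 2 compares 11, 6, 7, 2, 4 and picks P; Player I would get 7.
- C: Player 2 compares 12, 1, 6, 10, 9 and picks P; Player I would get 2.
- D: Player 2 compares 8, 12, 1, 7, 5 and picks Q; Player I would get 9.
Maximizing over 4, 7, 2, 9, Player I chooses D. Subgame-perfect outcome: (D, Q) with payoffs (9, 12).

(D, Q)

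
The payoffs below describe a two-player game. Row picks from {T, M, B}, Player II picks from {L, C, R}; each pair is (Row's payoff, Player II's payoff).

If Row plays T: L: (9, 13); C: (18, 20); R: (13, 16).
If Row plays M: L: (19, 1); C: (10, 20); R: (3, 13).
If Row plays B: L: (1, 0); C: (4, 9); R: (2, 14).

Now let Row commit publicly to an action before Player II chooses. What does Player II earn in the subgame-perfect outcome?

20

Work backward from Player II's decision.
- T → Player II plays C (best of 13, 20, 16); Row gets 18.
- M → Player II plays C (best of 1, 20, 13); Row gets 10.
- B → Player II plays R (best of 0, 9, 14); Row gets 2.
Row's induced payoffs are 18, 10, 2, so Row commits to T. Subgame-perfect outcome: (T, C) with payoffs (18, 20).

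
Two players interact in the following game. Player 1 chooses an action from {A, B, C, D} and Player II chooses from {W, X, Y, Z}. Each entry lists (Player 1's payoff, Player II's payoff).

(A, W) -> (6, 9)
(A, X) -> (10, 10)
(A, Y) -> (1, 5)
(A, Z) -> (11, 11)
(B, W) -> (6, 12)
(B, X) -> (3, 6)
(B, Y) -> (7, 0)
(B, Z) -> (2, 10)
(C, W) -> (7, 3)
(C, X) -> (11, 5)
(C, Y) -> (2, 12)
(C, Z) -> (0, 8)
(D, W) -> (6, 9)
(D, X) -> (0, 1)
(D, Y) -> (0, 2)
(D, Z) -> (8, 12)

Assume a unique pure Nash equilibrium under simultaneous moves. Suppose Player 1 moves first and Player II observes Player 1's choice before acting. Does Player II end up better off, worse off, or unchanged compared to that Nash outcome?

unchanged

Player II best-responds to each possible Player 1 move:
- A: Player II compares 9, 10, 5, 11 and picks Z; Player 1 would get 11.
- B: Player II compares 12, 6, 0, 10 and picks W; Player 1 would get 6.
- C: Player II compares 3, 5, 12, 8 and picks Y; Player 1 would get 2.
- D: Player II compares 9, 1, 2, 12 and picks Z; Player 1 would get 8.
Maximizing over 11, 6, 2, 8, Player 1 chooses A. Subgame-perfect outcome: (A, Z) with payoffs (11, 11).
Now find the simultaneous Nash equilibrium.
Player 1's best replies: W→C; X→C; Y→B; Z→A.
Player II's best replies: A→Z; B→W; C→Y; D→Z.
The unique mutual best reply is (A, Z), giving (11, 11).
Player II earns 11 sequentially versus 11 at the Nash outcome: unchanged.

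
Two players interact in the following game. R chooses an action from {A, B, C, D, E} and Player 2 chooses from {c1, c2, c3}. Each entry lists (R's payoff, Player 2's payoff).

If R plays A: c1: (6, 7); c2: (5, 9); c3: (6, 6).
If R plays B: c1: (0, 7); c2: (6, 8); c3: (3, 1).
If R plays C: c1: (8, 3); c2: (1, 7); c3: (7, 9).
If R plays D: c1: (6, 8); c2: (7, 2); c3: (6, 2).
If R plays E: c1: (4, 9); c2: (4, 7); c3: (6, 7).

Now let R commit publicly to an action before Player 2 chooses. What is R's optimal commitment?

C

Work backward from Player 2's decision.
- A: BR = c2, leader payoff 5.
- B: BR = c2, leader payoff 6.
- C: BR = c3, leader payoff 7.
- D: BR = c1, leader payoff 6.
- E: BR = c1, leader payoff 4.
Among 5, 6, 7, 6, 4, the best is 7 at C. Subgame-perfect outcome: (C, c3) with payoffs (7, 9).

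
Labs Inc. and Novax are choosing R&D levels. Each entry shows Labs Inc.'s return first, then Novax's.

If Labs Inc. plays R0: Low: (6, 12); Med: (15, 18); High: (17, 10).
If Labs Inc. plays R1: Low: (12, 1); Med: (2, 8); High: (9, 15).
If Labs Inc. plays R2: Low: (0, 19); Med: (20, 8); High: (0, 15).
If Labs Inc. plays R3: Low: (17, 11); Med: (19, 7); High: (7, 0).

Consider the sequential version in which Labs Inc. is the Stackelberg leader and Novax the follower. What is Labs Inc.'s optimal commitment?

Backward induction with Labs Inc. moving first.
- R0: Novax compares 12, 18, 10 and picks Med; Labs Inc. would get 15.
- R1: Novax compares 1, 8, 15 and picks High; Labs Inc. would get 9.
- R2: Novax compares 19, 8, 15 and picks Low; Labs Inc. would get 0.
- R3: Novax compares 11, 7, 0 and picks Low; Labs Inc. would get 17.
Maximizing over 15, 9, 0, 17, Labs Inc. chooses R3. Subgame-perfect outcome: (R3, Low) with payoffs (17, 11).

R3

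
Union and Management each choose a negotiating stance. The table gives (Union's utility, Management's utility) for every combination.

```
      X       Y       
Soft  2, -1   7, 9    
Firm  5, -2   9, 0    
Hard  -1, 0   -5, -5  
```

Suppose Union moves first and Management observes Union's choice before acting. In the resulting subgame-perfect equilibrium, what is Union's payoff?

Backward induction with Union moving first.
- Soft: Management compares -1, 9 and picks Y; Union would get 7.
- Firm: Management compares -2, 0 and picks Y; Union would get 9.
- Hard: Management compares 0, -5 and picks X; Union would get -1.
Union's induced payoffs are 7, 9, -1, so Union commits to Firm. Subgame-perfect outcome: (Firm, Y) with payoffs (9, 0).

9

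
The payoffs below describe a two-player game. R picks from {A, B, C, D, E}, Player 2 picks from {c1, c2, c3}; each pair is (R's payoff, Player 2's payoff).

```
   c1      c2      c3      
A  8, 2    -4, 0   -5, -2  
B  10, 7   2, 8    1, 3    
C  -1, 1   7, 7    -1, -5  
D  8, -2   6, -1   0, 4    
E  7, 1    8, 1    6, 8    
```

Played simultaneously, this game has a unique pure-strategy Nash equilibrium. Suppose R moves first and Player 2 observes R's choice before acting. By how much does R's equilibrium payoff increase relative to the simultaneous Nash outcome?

2

Solve by backward induction (R leads).
- A → Player 2 plays c1 (best of 2, 0, -2); R gets 8.
- B → Player 2 plays c2 (best of 7, 8, 3); R gets 2.
- C → Player 2 plays c2 (best of 1, 7, -5); R gets 7.
- D → Player 2 plays c3 (best of -2, -1, 4); R gets 0.
- E → Player 2 plays c3 (best of 1, 1, 8); R gets 6.
Among 8, 2, 7, 0, 6, the best is 8 at A. Subgame-perfect outcome: (A, c1) with payoffs (8, 2).
Now find the simultaneous Nash equilibrium.
R's best replies: c1→B; c2→E; c3→E.
Player 2's best replies: A→c1; B→c2; C→c2; D→c3; E→c3.
Only (E, c3) has each player best-responding; Nash payoffs (6, 8).
R's commitment gain: 8 − 6 = 2.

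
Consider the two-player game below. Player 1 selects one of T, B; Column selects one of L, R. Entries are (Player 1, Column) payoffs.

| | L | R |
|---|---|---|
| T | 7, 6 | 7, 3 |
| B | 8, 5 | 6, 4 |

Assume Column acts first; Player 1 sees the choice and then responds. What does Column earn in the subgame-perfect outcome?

Work backward from Player 1's decision.
- L: BR = B, leader payoff 5.
- R: BR = T, leader payoff 3.
Maximizing over 5, 3, Column chooses L. Subgame-perfect outcome: (B, L) with payoffs (8, 5).

5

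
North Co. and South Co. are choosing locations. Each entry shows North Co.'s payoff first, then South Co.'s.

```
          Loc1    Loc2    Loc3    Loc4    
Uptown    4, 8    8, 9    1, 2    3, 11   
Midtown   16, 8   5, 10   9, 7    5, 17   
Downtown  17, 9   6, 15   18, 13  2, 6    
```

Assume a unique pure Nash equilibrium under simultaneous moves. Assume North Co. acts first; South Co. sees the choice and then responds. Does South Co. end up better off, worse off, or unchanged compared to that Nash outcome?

South Co. best-responds to each possible North Co. move:
- Uptown: BR = Loc4, leader payoff 3.
- Midtown: BR = Loc4, leader payoff 5.
- Downtown: BR = Loc2, leader payoff 6.
Maximizing over 3, 5, 6, North Co. chooses Downtown. Subgame-perfect outcome: (Downtown, Loc2) with payoffs (6, 15).
For the simultaneous game, intersect best replies.
North Co.'s best replies: Loc1→Downtown; Loc2→Uptown; Loc3→Downtown; Loc4→Midtown.
South Co.'s best replies: Uptown→Loc4; Midtown→Loc4; Downtown→Loc2.
The unique mutual best reply is (Midtown, Loc4), giving (5, 17).
South Co. earns 15 sequentially versus 17 at the Nash outcome: worse off.

worse off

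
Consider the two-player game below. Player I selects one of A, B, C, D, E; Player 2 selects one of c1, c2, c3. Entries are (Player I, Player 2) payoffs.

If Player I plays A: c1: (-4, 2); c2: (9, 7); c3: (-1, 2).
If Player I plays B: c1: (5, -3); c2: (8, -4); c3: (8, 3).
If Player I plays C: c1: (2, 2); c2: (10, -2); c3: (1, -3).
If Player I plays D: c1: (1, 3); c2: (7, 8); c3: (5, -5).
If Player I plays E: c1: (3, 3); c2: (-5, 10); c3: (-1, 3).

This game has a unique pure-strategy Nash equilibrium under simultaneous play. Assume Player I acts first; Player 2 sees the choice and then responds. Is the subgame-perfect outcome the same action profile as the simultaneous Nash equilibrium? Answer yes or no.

no

Solve by backward induction (Player I leads).
- A: Player 2 compares 2, 7, 2 and picks c2; Player I would get 9.
- B: Player 2 compares -3, -4, 3 and picks c3; Player I would get 8.
- C: Player 2 compares 2, -2, -3 and picks c1; Player I would get 2.
- D: Player 2 compares 3, 8, -5 and picks c2; Player I would get 7.
- E: Player 2 compares 3, 10, 3 and picks c2; Player I would get -5.
Player I's induced payoffs are 9, 8, 2, 7, -5, so Player I commits to A. Subgame-perfect outcome: (A, c2) with payoffs (9, 7).
For the simultaneous game, intersect best replies.
Player I's best replies: c1→B; c2→C; c3→B.
Player 2's best replies: A→c2; B→c3; C→c1; D→c2; E→c2.
Only (B, c3) has each player best-responding; Nash payoffs (8, 3).
Sequential outcome (A, c2) differs from the Nash profile (B, c3).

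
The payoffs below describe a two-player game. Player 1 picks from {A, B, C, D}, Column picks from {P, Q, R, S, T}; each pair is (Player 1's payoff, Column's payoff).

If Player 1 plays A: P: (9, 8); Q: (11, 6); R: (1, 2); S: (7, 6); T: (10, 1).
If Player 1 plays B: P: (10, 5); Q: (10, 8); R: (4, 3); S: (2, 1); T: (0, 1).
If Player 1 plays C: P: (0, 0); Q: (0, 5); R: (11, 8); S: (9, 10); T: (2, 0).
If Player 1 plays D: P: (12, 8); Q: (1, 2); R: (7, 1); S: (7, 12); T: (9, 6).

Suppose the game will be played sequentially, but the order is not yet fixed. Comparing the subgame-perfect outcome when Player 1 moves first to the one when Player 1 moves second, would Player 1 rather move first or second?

first

If Player 1 leads: Column's best replies are A→P, B→Q, C→S, D→S; Player 1's induced payoffs 9, 10, 9, 7; outcome (B, Q), payoffs (10, 8).
If Column leads: Player 1's best replies are P→D, Q→A, R→C, S→C, T→A; Column's induced payoffs 8, 6, 8, 10, 1; outcome (C, S), payoffs (9, 10).
Player 1 gets 10 moving first and 9 moving second, so Player 1 prefers to move first.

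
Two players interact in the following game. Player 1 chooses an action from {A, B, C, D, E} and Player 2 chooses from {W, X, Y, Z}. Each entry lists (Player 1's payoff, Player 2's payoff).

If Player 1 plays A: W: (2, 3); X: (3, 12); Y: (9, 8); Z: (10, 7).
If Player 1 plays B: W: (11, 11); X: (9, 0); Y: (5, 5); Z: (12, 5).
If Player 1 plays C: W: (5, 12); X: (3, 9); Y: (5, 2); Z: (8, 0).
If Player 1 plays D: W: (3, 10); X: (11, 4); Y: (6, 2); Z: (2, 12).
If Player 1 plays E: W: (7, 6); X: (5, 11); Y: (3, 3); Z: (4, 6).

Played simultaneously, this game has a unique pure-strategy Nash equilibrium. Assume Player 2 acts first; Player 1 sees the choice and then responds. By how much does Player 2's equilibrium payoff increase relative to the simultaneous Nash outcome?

Solve by backward induction (Player 2 leads).
- W: Player 1 compares 2, 11, 5, 3, 7 and picks B; Player 2 would get 11.
- X: Player 1 compares 3, 9, 3, 11, 5 and picks D; Player 2 would get 4.
- Y: Player 1 compares 9, 5, 5, 6, 3 and picks A; Player 2 would get 8.
- Z: Player 1 compares 10, 12, 8, 2, 4 and picks B; Player 2 would get 5.
Player 2's induced payoffs are 11, 4, 8, 5, so Player 2 commits to W. Subgame-perfect outcome: (B, W) with payoffs (11, 11).
Now find the simultaneous Nash equilibrium.
Player 1's best replies: W→B; X→D; Y→A; Z→B.
Player 2's best replies: A→X; B→W; C→W; D→Z; E→X.
The unique mutual best reply is (B, W), giving (11, 11).
Player 2's commitment gain: 11 − 11 = 0.

0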